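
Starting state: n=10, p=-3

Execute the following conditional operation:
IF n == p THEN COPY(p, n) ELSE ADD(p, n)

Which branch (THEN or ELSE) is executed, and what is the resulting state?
Branch: ELSE, Final state: n=10, p=7

Evaluating condition: n == p
n = 10, p = -3
Condition is False, so ELSE branch executes
After ADD(p, n): n=10, p=7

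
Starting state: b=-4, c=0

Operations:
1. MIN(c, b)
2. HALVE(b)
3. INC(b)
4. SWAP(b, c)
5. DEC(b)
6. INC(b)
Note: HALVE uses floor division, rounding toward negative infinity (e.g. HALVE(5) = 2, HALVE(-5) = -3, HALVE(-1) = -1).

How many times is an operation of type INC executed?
2

Counting INC operations:
Step 3: INC(b) ← INC
Step 6: INC(b) ← INC
Total: 2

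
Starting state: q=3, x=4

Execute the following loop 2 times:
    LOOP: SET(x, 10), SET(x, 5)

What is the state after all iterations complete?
q=3, x=5

Iteration trace:
Start: q=3, x=4
After iteration 1: q=3, x=5
After iteration 2: q=3, x=5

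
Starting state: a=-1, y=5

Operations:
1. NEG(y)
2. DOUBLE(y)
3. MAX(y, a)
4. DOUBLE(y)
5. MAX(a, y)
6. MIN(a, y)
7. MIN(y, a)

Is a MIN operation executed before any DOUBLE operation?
No

First MIN: step 6
First DOUBLE: step 2
Since 6 > 2, DOUBLE comes first.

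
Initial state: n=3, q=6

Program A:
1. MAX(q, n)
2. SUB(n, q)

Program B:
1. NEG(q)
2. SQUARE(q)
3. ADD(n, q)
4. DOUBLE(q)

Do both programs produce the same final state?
No

Program A final state: n=-3, q=6
Program B final state: n=39, q=72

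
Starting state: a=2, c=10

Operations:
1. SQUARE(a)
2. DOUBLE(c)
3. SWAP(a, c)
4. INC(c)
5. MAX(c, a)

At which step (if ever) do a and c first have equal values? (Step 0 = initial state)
Step 5

a and c first become equal after step 5.

Comparing values at each step:
Initial: a=2, c=10
After step 1: a=4, c=10
After step 2: a=4, c=20
After step 3: a=20, c=4
After step 4: a=20, c=5
After step 5: a=20, c=20 ← equal!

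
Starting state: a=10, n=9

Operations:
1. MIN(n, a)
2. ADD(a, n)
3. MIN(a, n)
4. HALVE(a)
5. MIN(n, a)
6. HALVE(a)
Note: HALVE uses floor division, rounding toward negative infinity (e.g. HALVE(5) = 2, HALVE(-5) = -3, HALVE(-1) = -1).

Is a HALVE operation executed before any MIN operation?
No

First HALVE: step 4
First MIN: step 1
Since 4 > 1, MIN comes first.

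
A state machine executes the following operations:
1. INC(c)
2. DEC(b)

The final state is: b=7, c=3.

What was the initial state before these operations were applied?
b=8, c=2

Working backwards:
Final state: b=7, c=3
Before step 2 (DEC(b)): b=8, c=3
Before step 1 (INC(c)): b=8, c=2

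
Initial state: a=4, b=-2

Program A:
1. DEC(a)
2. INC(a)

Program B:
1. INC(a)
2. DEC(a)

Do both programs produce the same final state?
Yes

Program A final state: a=4, b=-2
Program B final state: a=4, b=-2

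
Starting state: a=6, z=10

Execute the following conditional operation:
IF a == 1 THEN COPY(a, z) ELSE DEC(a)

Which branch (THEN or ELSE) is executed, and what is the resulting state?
Branch: ELSE, Final state: a=5, z=10

Evaluating condition: a == 1
a = 6
Condition is False, so ELSE branch executes
After DEC(a): a=5, z=10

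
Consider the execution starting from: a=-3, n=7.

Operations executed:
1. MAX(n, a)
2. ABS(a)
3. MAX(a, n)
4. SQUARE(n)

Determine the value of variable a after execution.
a = 7

Tracing execution:
Step 1: MAX(n, a) → a = -3
Step 2: ABS(a) → a = 3
Step 3: MAX(a, n) → a = 7
Step 4: SQUARE(n) → a = 7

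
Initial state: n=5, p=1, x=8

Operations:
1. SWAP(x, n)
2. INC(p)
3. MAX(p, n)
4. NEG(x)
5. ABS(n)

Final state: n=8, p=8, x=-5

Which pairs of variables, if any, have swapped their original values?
None

Comparing initial and final values:
p: 1 → 8
n: 5 → 8
x: 8 → -5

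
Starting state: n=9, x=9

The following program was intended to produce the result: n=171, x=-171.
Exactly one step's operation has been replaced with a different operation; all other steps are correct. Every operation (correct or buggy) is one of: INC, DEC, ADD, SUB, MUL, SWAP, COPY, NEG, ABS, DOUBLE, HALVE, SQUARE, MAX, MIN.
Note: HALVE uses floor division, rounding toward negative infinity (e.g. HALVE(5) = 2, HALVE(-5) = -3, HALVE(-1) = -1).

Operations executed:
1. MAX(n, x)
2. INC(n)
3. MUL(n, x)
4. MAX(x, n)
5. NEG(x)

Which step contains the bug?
Step 1

Trace with buggy code:
Initial: n=9, x=9
After step 1: n=9, x=9
After step 2: n=10, x=9
After step 3: n=90, x=9
After step 4: n=90, x=90
After step 5: n=90, x=-90
Actual final n=90, x=-90 ≠ expected n=171, x=-171.
Step 1 is the only position where a single-operation replacement can produce the expected result.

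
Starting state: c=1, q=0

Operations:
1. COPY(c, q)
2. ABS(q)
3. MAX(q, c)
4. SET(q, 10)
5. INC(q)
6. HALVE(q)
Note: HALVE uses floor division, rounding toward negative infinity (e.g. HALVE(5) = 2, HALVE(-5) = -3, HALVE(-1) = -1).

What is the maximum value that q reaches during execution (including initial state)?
11

Values of q at each step:
Initial: q = 0
After step 1: q = 0
After step 2: q = 0
After step 3: q = 0
After step 4: q = 10
After step 5: q = 11 ← maximum
After step 6: q = 5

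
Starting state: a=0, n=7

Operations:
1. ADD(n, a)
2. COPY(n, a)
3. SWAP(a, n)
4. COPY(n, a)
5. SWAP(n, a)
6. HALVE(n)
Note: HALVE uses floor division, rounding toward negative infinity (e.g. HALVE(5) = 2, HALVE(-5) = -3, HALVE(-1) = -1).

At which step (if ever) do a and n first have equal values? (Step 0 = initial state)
Step 2

a and n first become equal after step 2.

Comparing values at each step:
Initial: a=0, n=7
After step 1: a=0, n=7
After step 2: a=0, n=0 ← equal!
After step 3: a=0, n=0 ← equal!
After step 4: a=0, n=0 ← equal!
After step 5: a=0, n=0 ← equal!
After step 6: a=0, n=0 ← equal!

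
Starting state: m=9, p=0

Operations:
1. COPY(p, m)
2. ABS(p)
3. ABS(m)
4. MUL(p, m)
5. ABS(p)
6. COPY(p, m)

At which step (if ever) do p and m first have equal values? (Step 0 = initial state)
Step 1

p and m first become equal after step 1.

Comparing values at each step:
Initial: p=0, m=9
After step 1: p=9, m=9 ← equal!
After step 2: p=9, m=9 ← equal!
After step 3: p=9, m=9 ← equal!
After step 4: p=81, m=9
After step 5: p=81, m=9
After step 6: p=9, m=9 ← equal!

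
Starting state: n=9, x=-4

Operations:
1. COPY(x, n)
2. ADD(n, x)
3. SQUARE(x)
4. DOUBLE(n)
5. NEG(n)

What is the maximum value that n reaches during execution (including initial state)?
36

Values of n at each step:
Initial: n = 9
After step 1: n = 9
After step 2: n = 18
After step 3: n = 18
After step 4: n = 36 ← maximum
After step 5: n = -36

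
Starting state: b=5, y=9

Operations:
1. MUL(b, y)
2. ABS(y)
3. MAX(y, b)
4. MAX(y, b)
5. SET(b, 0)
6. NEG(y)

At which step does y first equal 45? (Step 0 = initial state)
Step 3

Tracing y:
Initial: y = 9
After step 1: y = 9
After step 2: y = 9
After step 3: y = 45 ← first occurrence
After step 4: y = 45
After step 5: y = 45
After step 6: y = -45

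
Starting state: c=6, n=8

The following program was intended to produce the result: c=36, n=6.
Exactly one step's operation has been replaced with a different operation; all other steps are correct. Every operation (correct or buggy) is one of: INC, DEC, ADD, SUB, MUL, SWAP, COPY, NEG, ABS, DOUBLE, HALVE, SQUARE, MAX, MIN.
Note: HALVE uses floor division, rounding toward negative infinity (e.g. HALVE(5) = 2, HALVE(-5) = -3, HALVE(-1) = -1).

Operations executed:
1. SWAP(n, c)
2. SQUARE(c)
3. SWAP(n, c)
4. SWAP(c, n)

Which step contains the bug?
Step 1

Trace with buggy code:
Initial: c=6, n=8
After step 1: c=8, n=6
After step 2: c=64, n=6
After step 3: c=6, n=64
After step 4: c=64, n=6
Actual final c=64, n=6 ≠ expected c=36, n=6.
Step 1 is the only position where a single-operation replacement can produce the expected result.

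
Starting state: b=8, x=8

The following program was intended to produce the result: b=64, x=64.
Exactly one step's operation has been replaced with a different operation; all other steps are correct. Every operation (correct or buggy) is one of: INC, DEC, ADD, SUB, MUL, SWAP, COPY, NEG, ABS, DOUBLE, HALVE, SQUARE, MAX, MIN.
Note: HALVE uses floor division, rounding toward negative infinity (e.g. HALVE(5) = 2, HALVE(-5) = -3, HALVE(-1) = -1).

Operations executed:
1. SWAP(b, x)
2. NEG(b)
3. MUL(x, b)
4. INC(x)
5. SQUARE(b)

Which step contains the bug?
Step 4

Trace with buggy code:
Initial: b=8, x=8
After step 1: b=8, x=8
After step 2: b=-8, x=8
After step 3: b=-8, x=-64
After step 4: b=-8, x=-63
After step 5: b=64, x=-63
Actual final b=64, x=-63 ≠ expected b=64, x=64.
Step 4 is the only position where a single-operation replacement can produce the expected result.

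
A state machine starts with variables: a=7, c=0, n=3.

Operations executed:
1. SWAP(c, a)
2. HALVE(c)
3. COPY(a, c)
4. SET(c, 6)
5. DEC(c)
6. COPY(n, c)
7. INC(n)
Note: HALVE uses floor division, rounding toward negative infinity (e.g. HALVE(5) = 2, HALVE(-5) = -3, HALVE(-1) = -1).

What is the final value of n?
n = 6

Tracing execution:
Step 1: SWAP(c, a) → n = 3
Step 2: HALVE(c) → n = 3
Step 3: COPY(a, c) → n = 3
Step 4: SET(c, 6) → n = 3
Step 5: DEC(c) → n = 3
Step 6: COPY(n, c) → n = 5
Step 7: INC(n) → n = 6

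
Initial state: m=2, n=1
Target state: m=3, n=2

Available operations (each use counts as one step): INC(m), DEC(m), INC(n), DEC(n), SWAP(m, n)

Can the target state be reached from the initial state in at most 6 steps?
Yes

Path (2 steps): INC(m) → INC(n)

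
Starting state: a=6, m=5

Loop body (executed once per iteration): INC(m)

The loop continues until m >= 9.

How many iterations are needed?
4

Tracing iterations:
Initial: a=6, m=5
After iteration 1: a=6, m=6
After iteration 2: a=6, m=7
After iteration 3: a=6, m=8
After iteration 4: a=6, m=9
m >= 9 now holds, so the loop exits after 4 iterations.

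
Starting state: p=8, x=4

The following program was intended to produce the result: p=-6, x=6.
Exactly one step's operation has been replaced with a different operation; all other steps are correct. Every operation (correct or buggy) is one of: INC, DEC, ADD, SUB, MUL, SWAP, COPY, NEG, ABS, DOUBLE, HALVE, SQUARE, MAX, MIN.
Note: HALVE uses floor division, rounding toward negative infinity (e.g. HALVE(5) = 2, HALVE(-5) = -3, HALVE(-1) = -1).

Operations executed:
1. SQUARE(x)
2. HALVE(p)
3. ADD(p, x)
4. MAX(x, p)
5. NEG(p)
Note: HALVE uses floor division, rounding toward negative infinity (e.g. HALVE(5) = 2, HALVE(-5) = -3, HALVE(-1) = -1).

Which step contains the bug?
Step 1

Trace with buggy code:
Initial: p=8, x=4
After step 1: p=8, x=16
After step 2: p=4, x=16
After step 3: p=20, x=16
After step 4: p=20, x=20
After step 5: p=-20, x=20
Actual final p=-20, x=20 ≠ expected p=-6, x=6.
Step 1 is the only position where a single-operation replacement can produce the expected result.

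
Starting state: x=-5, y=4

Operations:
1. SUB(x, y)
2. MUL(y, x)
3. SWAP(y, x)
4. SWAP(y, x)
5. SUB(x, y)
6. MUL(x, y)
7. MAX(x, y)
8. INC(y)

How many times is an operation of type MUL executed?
2

Counting MUL operations:
Step 2: MUL(y, x) ← MUL
Step 6: MUL(x, y) ← MUL
Total: 2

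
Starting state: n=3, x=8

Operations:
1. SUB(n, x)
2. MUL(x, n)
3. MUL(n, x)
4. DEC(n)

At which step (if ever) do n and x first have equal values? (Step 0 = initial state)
Never

n and x never become equal during execution.

Comparing values at each step:
Initial: n=3, x=8
After step 1: n=-5, x=8
After step 2: n=-5, x=-40
After step 3: n=200, x=-40
After step 4: n=199, x=-40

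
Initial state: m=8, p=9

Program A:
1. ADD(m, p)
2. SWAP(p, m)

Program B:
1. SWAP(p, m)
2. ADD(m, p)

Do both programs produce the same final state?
No

Program A final state: m=9, p=17
Program B final state: m=17, p=8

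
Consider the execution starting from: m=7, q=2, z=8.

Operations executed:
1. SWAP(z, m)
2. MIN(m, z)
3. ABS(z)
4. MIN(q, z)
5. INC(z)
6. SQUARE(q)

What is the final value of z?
z = 8

Tracing execution:
Step 1: SWAP(z, m) → z = 7
Step 2: MIN(m, z) → z = 7
Step 3: ABS(z) → z = 7
Step 4: MIN(q, z) → z = 7
Step 5: INC(z) → z = 8
Step 6: SQUARE(q) → z = 8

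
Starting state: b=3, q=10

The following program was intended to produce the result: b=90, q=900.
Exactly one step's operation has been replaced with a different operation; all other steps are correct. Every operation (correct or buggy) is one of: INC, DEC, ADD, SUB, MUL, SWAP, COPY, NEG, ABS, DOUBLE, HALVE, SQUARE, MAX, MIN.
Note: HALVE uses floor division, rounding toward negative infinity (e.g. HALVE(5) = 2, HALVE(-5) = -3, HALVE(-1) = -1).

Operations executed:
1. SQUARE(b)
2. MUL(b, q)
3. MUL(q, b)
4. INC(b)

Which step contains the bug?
Step 4

Trace with buggy code:
Initial: b=3, q=10
After step 1: b=9, q=10
After step 2: b=90, q=10
After step 3: b=90, q=900
After step 4: b=91, q=900
Actual final b=91, q=900 ≠ expected b=90, q=900.
Step 4 is the only position where a single-operation replacement can produce the expected result.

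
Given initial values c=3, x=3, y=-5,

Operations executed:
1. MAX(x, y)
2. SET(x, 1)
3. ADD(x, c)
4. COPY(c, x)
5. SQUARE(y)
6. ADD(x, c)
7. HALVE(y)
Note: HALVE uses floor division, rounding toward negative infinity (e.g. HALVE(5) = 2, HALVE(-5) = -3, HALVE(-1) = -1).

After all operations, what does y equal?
y = 12

Tracing execution:
Step 1: MAX(x, y) → y = -5
Step 2: SET(x, 1) → y = -5
Step 3: ADD(x, c) → y = -5
Step 4: COPY(c, x) → y = -5
Step 5: SQUARE(y) → y = 25
Step 6: ADD(x, c) → y = 25
Step 7: HALVE(y) → y = 12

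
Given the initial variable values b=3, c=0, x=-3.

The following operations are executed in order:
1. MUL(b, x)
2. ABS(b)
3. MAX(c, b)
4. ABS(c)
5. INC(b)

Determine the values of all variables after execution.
{b: 10, c: 9, x: -3}

Step-by-step execution:
Initial: b=3, c=0, x=-3
After step 1 (MUL(b, x)): b=-9, c=0, x=-3
After step 2 (ABS(b)): b=9, c=0, x=-3
After step 3 (MAX(c, b)): b=9, c=9, x=-3
After step 4 (ABS(c)): b=9, c=9, x=-3
After step 5 (INC(b)): b=10, c=9, x=-3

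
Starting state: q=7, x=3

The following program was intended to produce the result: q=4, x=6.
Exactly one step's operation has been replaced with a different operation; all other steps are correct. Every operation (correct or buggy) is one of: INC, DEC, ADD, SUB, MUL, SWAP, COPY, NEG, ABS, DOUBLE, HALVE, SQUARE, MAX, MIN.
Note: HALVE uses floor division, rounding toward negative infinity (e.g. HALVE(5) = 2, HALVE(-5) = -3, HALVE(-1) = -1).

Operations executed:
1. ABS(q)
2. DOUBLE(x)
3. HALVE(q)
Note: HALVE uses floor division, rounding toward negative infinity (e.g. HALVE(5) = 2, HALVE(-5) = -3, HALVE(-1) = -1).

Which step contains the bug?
Step 1

Trace with buggy code:
Initial: q=7, x=3
After step 1: q=7, x=3
After step 2: q=7, x=6
After step 3: q=3, x=6
Actual final q=3, x=6 ≠ expected q=4, x=6.
Step 1 is the only position where a single-operation replacement can produce the expected result.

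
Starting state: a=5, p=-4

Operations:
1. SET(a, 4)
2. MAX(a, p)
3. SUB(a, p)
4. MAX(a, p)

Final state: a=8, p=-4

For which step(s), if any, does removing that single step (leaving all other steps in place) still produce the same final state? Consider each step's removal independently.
Step(s) 2, 4

Testing removal of each single step:
Without step 1: final = a=9, p=-4 (different)
Without step 2: final = a=8, p=-4 (same)
Without step 3: final = a=4, p=-4 (different)
Without step 4: final = a=8, p=-4 (same)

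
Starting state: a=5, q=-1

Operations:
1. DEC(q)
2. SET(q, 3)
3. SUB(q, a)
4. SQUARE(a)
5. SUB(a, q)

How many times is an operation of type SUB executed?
2

Counting SUB operations:
Step 3: SUB(q, a) ← SUB
Step 5: SUB(a, q) ← SUB
Total: 2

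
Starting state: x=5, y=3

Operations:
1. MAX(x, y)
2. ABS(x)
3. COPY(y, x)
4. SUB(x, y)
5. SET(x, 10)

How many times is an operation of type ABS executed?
1

Counting ABS operations:
Step 2: ABS(x) ← ABS
Total: 1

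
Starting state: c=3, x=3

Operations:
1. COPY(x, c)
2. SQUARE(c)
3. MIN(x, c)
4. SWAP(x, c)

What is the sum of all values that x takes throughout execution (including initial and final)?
21

Values of x at each step:
Initial: x = 3
After step 1: x = 3
After step 2: x = 3
After step 3: x = 3
After step 4: x = 9
Sum = 3 + 3 + 3 + 3 + 9 = 21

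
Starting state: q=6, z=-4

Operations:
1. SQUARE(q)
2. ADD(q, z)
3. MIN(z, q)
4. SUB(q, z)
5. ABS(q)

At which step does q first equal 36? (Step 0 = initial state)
Step 1

Tracing q:
Initial: q = 6
After step 1: q = 36 ← first occurrence
After step 2: q = 32
After step 3: q = 32
After step 4: q = 36
After step 5: q = 36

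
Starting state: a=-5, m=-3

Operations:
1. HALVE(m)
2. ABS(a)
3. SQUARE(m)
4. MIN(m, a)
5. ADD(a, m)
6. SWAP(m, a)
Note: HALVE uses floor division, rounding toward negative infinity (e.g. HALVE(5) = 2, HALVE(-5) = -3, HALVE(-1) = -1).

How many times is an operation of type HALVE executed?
1

Counting HALVE operations:
Step 1: HALVE(m) ← HALVE
Total: 1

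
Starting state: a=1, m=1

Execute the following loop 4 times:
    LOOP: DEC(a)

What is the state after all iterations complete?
a=-3, m=1

Iteration trace:
Start: a=1, m=1
After iteration 1: a=0, m=1
After iteration 2: a=-1, m=1
After iteration 3: a=-2, m=1
After iteration 4: a=-3, m=1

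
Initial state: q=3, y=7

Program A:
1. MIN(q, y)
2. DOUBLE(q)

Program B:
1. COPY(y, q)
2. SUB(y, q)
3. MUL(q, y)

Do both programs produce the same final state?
No

Program A final state: q=6, y=7
Program B final state: q=0, y=0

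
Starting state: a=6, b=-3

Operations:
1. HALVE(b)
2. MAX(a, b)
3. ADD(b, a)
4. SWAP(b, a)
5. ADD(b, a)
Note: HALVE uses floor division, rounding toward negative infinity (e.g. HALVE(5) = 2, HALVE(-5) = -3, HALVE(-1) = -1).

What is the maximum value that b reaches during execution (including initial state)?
10

Values of b at each step:
Initial: b = -3
After step 1: b = -2
After step 2: b = -2
After step 3: b = 4
After step 4: b = 6
After step 5: b = 10 ← maximum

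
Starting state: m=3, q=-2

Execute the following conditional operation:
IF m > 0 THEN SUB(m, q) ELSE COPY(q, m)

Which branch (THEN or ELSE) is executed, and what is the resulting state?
Branch: THEN, Final state: m=5, q=-2

Evaluating condition: m > 0
m = 3
Condition is True, so THEN branch executes
After SUB(m, q): m=5, q=-2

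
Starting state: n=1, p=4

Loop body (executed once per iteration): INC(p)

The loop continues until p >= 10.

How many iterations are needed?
6

Tracing iterations:
Initial: n=1, p=4
After iteration 1: n=1, p=5
After iteration 2: n=1, p=6
After iteration 3: n=1, p=7
After iteration 4: n=1, p=8
After iteration 5: n=1, p=9
After iteration 6: n=1, p=10
p >= 10 now holds, so the loop exits after 6 iterations.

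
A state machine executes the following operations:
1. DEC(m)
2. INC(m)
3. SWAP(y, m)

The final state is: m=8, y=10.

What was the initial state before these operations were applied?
m=10, y=8

Working backwards:
Final state: m=8, y=10
Before step 3 (SWAP(y, m)): m=10, y=8
Before step 2 (INC(m)): m=9, y=8
Before step 1 (DEC(m)): m=10, y=8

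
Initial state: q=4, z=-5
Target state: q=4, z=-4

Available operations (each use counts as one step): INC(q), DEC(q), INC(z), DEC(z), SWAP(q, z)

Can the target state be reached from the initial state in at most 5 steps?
Yes

Path (1 step): INC(z)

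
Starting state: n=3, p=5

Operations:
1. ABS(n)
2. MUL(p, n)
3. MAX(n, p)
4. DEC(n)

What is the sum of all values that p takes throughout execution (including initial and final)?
55

Values of p at each step:
Initial: p = 5
After step 1: p = 5
After step 2: p = 15
After step 3: p = 15
After step 4: p = 15
Sum = 5 + 5 + 15 + 15 + 15 = 55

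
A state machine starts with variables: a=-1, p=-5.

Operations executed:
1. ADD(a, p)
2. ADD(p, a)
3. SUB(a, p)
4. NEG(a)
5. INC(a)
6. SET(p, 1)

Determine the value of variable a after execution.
a = -4

Tracing execution:
Step 1: ADD(a, p) → a = -6
Step 2: ADD(p, a) → a = -6
Step 3: SUB(a, p) → a = 5
Step 4: NEG(a) → a = -5
Step 5: INC(a) → a = -4
Step 6: SET(p, 1) → a = -4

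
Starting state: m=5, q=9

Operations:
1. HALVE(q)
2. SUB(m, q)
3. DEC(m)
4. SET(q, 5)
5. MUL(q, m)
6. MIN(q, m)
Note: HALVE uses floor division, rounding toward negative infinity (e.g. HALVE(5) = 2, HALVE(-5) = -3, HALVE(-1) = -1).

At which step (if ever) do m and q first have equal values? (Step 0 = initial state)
Step 5

m and q first become equal after step 5.

Comparing values at each step:
Initial: m=5, q=9
After step 1: m=5, q=4
After step 2: m=1, q=4
After step 3: m=0, q=4
After step 4: m=0, q=5
After step 5: m=0, q=0 ← equal!
After step 6: m=0, q=0 ← equal!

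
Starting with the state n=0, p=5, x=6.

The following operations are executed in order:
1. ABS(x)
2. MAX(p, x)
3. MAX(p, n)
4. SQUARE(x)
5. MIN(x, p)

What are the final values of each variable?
{n: 0, p: 6, x: 6}

Step-by-step execution:
Initial: n=0, p=5, x=6
After step 1 (ABS(x)): n=0, p=5, x=6
After step 2 (MAX(p, x)): n=0, p=6, x=6
After step 3 (MAX(p, n)): n=0, p=6, x=6
After step 4 (SQUARE(x)): n=0, p=6, x=36
After step 5 (MIN(x, p)): n=0, p=6, x=6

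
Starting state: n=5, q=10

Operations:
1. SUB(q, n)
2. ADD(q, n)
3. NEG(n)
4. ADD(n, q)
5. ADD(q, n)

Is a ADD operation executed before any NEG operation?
Yes

First ADD: step 2
First NEG: step 3
Since 2 < 3, ADD comes first.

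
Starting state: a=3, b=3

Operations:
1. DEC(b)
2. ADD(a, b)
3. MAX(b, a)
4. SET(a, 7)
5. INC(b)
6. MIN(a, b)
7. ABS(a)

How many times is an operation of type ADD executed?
1

Counting ADD operations:
Step 2: ADD(a, b) ← ADD
Total: 1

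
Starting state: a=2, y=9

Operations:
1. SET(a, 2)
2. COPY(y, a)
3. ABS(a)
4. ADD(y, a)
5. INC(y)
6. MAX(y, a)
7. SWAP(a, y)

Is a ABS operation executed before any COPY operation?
No

First ABS: step 3
First COPY: step 2
Since 3 > 2, COPY comes first.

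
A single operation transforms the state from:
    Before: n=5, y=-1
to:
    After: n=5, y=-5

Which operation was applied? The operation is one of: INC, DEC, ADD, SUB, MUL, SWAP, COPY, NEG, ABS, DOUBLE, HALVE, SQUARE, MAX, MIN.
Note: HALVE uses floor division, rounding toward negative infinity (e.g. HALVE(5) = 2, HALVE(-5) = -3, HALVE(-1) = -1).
MUL(y, n)

Analyzing the change:
Before: n=5, y=-1
After: n=5, y=-5
Variable y changed from -1 to -5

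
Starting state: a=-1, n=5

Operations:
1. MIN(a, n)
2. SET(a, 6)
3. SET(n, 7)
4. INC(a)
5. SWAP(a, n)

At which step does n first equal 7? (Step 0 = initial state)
Step 3

Tracing n:
Initial: n = 5
After step 1: n = 5
After step 2: n = 5
After step 3: n = 7 ← first occurrence
After step 4: n = 7
After step 5: n = 7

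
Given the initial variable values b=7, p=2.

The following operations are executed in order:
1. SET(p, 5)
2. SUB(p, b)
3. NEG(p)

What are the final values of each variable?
{b: 7, p: 2}

Step-by-step execution:
Initial: b=7, p=2
After step 1 (SET(p, 5)): b=7, p=5
After step 2 (SUB(p, b)): b=7, p=-2
After step 3 (NEG(p)): b=7, p=2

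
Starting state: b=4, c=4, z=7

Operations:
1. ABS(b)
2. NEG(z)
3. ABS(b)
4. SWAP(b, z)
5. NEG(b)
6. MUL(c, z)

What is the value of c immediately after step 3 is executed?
c = 4

Tracing c through execution:
Initial: c = 4
After step 1 (ABS(b)): c = 4
After step 2 (NEG(z)): c = 4
After step 3 (ABS(b)): c = 4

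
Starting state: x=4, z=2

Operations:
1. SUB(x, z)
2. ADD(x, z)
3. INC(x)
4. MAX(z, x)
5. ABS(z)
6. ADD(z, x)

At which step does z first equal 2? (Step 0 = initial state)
Step 0

Tracing z:
Initial: z = 2 ← first occurrence
After step 1: z = 2
After step 2: z = 2
After step 3: z = 2
After step 4: z = 5
After step 5: z = 5
After step 6: z = 10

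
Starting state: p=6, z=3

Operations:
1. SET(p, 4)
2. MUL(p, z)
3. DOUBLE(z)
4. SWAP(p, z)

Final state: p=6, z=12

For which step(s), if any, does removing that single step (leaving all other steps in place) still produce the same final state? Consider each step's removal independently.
None - removing any single step changes the final result

Testing removal of each single step:
Without step 1: final = p=6, z=18 (different)
Without step 2: final = p=6, z=4 (different)
Without step 3: final = p=3, z=12 (different)
Without step 4: final = p=12, z=6 (different)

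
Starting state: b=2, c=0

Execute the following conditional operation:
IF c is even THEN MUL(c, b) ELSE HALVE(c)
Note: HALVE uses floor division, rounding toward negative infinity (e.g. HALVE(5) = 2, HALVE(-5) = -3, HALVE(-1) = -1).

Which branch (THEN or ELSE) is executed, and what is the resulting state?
Branch: THEN, Final state: b=2, c=0

Evaluating condition: c is even
Condition is True, so THEN branch executes
After MUL(c, b): b=2, c=0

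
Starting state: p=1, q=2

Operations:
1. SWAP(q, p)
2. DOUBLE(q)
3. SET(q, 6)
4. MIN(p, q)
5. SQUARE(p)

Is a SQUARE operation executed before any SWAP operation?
No

First SQUARE: step 5
First SWAP: step 1
Since 5 > 1, SWAP comes first.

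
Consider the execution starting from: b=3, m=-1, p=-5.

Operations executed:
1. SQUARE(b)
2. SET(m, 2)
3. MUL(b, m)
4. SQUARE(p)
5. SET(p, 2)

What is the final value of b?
b = 18

Tracing execution:
Step 1: SQUARE(b) → b = 9
Step 2: SET(m, 2) → b = 9
Step 3: MUL(b, m) → b = 18
Step 4: SQUARE(p) → b = 18
Step 5: SET(p, 2) → b = 18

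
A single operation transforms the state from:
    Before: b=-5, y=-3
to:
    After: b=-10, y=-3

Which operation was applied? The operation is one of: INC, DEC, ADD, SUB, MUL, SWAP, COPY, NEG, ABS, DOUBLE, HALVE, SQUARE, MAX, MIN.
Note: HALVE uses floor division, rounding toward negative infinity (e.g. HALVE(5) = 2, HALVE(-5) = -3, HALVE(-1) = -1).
DOUBLE(b)

Analyzing the change:
Before: b=-5, y=-3
After: b=-10, y=-3
Variable b changed from -5 to -10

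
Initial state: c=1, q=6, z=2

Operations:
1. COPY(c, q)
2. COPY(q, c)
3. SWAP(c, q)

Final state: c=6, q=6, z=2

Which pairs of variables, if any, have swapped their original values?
None

Comparing initial and final values:
q: 6 → 6
z: 2 → 2
c: 1 → 6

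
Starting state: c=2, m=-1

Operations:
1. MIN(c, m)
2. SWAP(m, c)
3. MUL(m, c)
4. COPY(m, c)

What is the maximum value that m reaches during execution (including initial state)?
1

Values of m at each step:
Initial: m = -1
After step 1: m = -1
After step 2: m = -1
After step 3: m = 1 ← maximum
After step 4: m = -1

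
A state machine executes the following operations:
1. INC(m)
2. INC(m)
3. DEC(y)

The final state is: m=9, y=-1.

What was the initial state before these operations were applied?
m=7, y=0

Working backwards:
Final state: m=9, y=-1
Before step 3 (DEC(y)): m=9, y=0
Before step 2 (INC(m)): m=8, y=0
Before step 1 (INC(m)): m=7, y=0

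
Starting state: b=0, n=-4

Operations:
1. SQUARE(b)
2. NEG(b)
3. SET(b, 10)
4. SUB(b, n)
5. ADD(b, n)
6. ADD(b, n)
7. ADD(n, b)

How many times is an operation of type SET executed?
1

Counting SET operations:
Step 3: SET(b, 10) ← SET
Total: 1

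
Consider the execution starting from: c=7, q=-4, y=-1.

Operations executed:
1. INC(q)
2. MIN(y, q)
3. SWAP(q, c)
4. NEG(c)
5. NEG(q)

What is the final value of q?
q = -7

Tracing execution:
Step 1: INC(q) → q = -3
Step 2: MIN(y, q) → q = -3
Step 3: SWAP(q, c) → q = 7
Step 4: NEG(c) → q = 7
Step 5: NEG(q) → q = -7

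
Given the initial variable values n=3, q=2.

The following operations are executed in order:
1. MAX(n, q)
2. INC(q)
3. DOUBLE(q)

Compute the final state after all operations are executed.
{n: 3, q: 6}

Step-by-step execution:
Initial: n=3, q=2
After step 1 (MAX(n, q)): n=3, q=2
After step 2 (INC(q)): n=3, q=3
After step 3 (DOUBLE(q)): n=3, q=6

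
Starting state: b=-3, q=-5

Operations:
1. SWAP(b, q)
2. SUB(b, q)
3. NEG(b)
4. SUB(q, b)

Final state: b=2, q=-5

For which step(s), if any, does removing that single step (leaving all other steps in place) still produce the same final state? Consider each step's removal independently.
None - removing any single step changes the final result

Testing removal of each single step:
Without step 1: final = b=-2, q=-3 (different)
Without step 2: final = b=5, q=-8 (different)
Without step 3: final = b=-2, q=-1 (different)
Without step 4: final = b=2, q=-3 (different)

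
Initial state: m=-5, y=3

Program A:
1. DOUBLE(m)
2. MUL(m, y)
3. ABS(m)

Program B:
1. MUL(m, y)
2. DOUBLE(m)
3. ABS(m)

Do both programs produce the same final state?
Yes

Program A final state: m=30, y=3
Program B final state: m=30, y=3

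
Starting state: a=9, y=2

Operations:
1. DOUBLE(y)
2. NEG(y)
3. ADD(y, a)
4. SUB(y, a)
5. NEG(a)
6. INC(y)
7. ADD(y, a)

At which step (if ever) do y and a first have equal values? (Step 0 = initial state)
Never

y and a never become equal during execution.

Comparing values at each step:
Initial: y=2, a=9
After step 1: y=4, a=9
After step 2: y=-4, a=9
After step 3: y=5, a=9
After step 4: y=-4, a=9
After step 5: y=-4, a=-9
After step 6: y=-3, a=-9
After step 7: y=-12, a=-9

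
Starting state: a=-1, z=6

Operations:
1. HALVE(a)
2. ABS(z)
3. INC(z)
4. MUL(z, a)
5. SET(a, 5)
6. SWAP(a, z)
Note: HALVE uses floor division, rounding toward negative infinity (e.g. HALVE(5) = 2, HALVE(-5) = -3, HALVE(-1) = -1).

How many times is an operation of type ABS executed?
1

Counting ABS operations:
Step 2: ABS(z) ← ABS
Total: 1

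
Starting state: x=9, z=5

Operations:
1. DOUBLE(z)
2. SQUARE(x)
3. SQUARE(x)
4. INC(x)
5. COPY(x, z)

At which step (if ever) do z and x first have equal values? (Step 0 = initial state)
Step 5

z and x first become equal after step 5.

Comparing values at each step:
Initial: z=5, x=9
After step 1: z=10, x=9
After step 2: z=10, x=81
After step 3: z=10, x=6561
After step 4: z=10, x=6562
After step 5: z=10, x=10 ← equal!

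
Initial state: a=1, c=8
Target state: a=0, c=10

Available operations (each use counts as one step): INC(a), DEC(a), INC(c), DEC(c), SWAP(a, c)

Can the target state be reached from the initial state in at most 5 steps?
Yes

Path (3 steps): DEC(a) → INC(c) → INC(c)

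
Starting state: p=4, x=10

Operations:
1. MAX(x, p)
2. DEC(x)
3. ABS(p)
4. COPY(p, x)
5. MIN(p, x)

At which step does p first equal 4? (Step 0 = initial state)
Step 0

Tracing p:
Initial: p = 4 ← first occurrence
After step 1: p = 4
After step 2: p = 4
After step 3: p = 4
After step 4: p = 9
After step 5: p = 9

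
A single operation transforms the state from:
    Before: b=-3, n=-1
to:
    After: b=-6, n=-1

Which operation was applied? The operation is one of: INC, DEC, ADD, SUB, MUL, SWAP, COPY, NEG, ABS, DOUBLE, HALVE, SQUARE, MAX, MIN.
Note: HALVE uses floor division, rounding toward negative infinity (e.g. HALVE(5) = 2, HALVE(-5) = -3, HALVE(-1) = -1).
DOUBLE(b)

Analyzing the change:
Before: b=-3, n=-1
After: b=-6, n=-1
Variable b changed from -3 to -6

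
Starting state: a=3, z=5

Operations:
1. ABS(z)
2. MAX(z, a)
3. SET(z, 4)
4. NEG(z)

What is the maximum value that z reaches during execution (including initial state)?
5

Values of z at each step:
Initial: z = 5 ← maximum
After step 1: z = 5
After step 2: z = 5
After step 3: z = 4
After step 4: z = -4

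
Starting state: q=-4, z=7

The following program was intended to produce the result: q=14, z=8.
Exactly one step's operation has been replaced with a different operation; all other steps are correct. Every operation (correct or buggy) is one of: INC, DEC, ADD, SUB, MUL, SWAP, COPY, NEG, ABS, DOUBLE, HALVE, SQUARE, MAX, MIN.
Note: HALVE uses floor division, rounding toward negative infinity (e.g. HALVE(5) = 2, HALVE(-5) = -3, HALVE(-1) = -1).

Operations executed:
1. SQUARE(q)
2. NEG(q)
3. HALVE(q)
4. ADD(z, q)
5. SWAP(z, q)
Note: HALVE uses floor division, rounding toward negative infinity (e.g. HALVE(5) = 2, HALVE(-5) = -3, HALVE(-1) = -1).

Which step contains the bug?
Step 2

Trace with buggy code:
Initial: q=-4, z=7
After step 1: q=16, z=7
After step 2: q=-16, z=7
After step 3: q=-8, z=7
After step 4: q=-8, z=-1
After step 5: q=-1, z=-8
Actual final q=-1, z=-8 ≠ expected q=14, z=8.
Step 2 is the only position where a single-operation replacement can produce the expected result.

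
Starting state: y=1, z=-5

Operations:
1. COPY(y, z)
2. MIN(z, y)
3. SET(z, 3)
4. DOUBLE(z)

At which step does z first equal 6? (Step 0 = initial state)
Step 4

Tracing z:
Initial: z = -5
After step 1: z = -5
After step 2: z = -5
After step 3: z = 3
After step 4: z = 6 ← first occurrence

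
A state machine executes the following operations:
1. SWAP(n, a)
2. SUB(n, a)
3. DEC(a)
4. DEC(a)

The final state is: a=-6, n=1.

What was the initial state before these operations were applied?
a=-3, n=-4

Working backwards:
Final state: a=-6, n=1
Before step 4 (DEC(a)): a=-5, n=1
Before step 3 (DEC(a)): a=-4, n=1
Before step 2 (SUB(n, a)): a=-4, n=-3
Before step 1 (SWAP(n, a)): a=-3, n=-4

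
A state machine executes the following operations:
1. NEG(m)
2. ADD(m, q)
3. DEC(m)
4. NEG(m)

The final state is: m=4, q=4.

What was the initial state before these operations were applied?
m=7, q=4

Working backwards:
Final state: m=4, q=4
Before step 4 (NEG(m)): m=-4, q=4
Before step 3 (DEC(m)): m=-3, q=4
Before step 2 (ADD(m, q)): m=-7, q=4
Before step 1 (NEG(m)): m=7, q=4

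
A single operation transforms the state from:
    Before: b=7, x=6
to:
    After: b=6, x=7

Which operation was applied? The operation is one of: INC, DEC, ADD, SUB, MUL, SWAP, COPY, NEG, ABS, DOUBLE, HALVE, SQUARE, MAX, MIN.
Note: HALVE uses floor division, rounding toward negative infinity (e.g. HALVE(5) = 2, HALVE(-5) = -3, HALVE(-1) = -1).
SWAP(b, x)

Analyzing the change:
Before: b=7, x=6
After: b=6, x=7
Variable b changed from 7 to 6
Variable x changed from 6 to 7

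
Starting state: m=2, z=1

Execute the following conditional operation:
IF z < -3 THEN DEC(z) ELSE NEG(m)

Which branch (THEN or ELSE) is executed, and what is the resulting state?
Branch: ELSE, Final state: m=-2, z=1

Evaluating condition: z < -3
z = 1
Condition is False, so ELSE branch executes
After NEG(m): m=-2, z=1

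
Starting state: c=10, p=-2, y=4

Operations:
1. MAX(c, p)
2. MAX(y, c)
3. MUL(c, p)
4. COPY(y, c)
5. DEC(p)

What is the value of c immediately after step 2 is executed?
c = 10

Tracing c through execution:
Initial: c = 10
After step 1 (MAX(c, p)): c = 10
After step 2 (MAX(y, c)): c = 10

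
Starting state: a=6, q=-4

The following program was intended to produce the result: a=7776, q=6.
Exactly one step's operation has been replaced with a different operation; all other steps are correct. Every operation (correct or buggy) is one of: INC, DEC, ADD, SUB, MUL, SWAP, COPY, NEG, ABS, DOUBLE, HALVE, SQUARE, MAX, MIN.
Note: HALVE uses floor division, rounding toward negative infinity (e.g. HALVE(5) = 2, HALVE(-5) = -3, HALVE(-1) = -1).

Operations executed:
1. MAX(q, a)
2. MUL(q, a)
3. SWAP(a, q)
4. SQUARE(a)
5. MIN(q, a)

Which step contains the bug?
Step 5

Trace with buggy code:
Initial: a=6, q=-4
After step 1: a=6, q=6
After step 2: a=6, q=36
After step 3: a=36, q=6
After step 4: a=1296, q=6
After step 5: a=1296, q=6
Actual final a=1296, q=6 ≠ expected a=7776, q=6.
Step 5 is the only position where a single-operation replacement can produce the expected result.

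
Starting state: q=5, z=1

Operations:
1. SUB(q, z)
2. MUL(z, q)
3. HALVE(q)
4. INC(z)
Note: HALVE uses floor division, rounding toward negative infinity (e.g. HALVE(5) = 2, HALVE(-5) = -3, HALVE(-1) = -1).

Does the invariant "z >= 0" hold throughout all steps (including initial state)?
Yes

The invariant holds at every step.

State at each step:
Initial: q=5, z=1
After step 1: q=4, z=1
After step 2: q=4, z=4
After step 3: q=2, z=4
After step 4: q=2, z=5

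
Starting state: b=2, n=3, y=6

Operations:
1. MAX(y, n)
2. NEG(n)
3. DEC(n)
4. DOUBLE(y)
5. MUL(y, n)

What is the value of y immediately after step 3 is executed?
y = 6

Tracing y through execution:
Initial: y = 6
After step 1 (MAX(y, n)): y = 6
After step 2 (NEG(n)): y = 6
After step 3 (DEC(n)): y = 6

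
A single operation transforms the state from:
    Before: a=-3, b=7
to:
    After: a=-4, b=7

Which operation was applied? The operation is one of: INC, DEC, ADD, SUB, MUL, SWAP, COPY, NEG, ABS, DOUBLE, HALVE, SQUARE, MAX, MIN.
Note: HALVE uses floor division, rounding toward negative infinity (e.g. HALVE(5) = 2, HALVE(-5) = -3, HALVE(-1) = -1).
DEC(a)

Analyzing the change:
Before: a=-3, b=7
After: a=-4, b=7
Variable a changed from -3 to -4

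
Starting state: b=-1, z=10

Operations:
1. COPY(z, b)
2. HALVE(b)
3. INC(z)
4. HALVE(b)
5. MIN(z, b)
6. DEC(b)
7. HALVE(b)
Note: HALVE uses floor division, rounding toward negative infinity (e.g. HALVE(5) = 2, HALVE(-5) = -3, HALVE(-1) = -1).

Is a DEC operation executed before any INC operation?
No

First DEC: step 6
First INC: step 3
Since 6 > 3, INC comes first.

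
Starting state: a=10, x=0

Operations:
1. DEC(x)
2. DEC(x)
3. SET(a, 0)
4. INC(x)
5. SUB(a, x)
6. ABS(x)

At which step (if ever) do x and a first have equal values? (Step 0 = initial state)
Step 6

x and a first become equal after step 6.

Comparing values at each step:
Initial: x=0, a=10
After step 1: x=-1, a=10
After step 2: x=-2, a=10
After step 3: x=-2, a=0
After step 4: x=-1, a=0
After step 5: x=-1, a=1
After step 6: x=1, a=1 ← equal!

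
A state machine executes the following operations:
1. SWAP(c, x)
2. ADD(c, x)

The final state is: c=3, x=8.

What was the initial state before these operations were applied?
c=8, x=-5

Working backwards:
Final state: c=3, x=8
Before step 2 (ADD(c, x)): c=-5, x=8
Before step 1 (SWAP(c, x)): c=8, x=-5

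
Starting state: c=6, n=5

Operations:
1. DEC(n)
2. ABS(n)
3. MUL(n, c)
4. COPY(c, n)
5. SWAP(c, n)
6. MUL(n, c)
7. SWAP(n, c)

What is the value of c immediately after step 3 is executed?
c = 6

Tracing c through execution:
Initial: c = 6
After step 1 (DEC(n)): c = 6
After step 2 (ABS(n)): c = 6
After step 3 (MUL(n, c)): c = 6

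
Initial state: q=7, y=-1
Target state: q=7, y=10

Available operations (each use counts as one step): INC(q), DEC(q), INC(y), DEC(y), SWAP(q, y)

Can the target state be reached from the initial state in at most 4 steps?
No

The target state cannot be reached within 4 steps.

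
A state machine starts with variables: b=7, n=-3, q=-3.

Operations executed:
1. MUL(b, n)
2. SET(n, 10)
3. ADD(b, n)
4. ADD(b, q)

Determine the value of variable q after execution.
q = -3

Tracing execution:
Step 1: MUL(b, n) → q = -3
Step 2: SET(n, 10) → q = -3
Step 3: ADD(b, n) → q = -3
Step 4: ADD(b, q) → q = -3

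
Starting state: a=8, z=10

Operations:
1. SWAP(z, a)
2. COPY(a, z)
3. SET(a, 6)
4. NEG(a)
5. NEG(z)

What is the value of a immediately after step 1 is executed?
a = 10

Tracing a through execution:
Initial: a = 8
After step 1 (SWAP(z, a)): a = 10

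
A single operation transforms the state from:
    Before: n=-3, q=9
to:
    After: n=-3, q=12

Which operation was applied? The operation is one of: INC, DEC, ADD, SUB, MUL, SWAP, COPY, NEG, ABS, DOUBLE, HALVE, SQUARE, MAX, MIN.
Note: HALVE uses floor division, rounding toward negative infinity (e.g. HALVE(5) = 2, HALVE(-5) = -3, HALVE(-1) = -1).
SUB(q, n)

Analyzing the change:
Before: n=-3, q=9
After: n=-3, q=12
Variable q changed from 9 to 12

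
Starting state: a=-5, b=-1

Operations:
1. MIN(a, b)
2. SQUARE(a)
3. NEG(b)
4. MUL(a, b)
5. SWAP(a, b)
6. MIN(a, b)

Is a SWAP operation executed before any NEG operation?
No

First SWAP: step 5
First NEG: step 3
Since 5 > 3, NEG comes first.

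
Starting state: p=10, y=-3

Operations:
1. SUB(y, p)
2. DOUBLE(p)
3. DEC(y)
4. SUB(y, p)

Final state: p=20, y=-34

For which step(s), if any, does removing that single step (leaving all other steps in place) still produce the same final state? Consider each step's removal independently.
None - removing any single step changes the final result

Testing removal of each single step:
Without step 1: final = p=20, y=-24 (different)
Without step 2: final = p=10, y=-24 (different)
Without step 3: final = p=20, y=-33 (different)
Without step 4: final = p=20, y=-14 (different)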